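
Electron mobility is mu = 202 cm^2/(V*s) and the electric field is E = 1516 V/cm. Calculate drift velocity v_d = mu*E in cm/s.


Step 1: v_d = mu * E
Step 2: v_d = 202 * 1516 = 306232
Step 3: v_d = 3.06e+05 cm/s

3.06e+05


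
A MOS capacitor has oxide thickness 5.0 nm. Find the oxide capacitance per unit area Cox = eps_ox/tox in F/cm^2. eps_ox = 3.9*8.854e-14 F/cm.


Step 1: eps_ox = 3.9 * 8.854e-14 = 3.45306e-13 F/cm
Step 2: tox in cm = 5.0 nm * 1e-7 = 5.0000e-07 cm
Step 3: Cox = 3.45306e-13 / 5.0000e-07 = 6.91e-07 F/cm^2

6.91e-07


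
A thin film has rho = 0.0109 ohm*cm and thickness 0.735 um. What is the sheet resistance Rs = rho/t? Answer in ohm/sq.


Step 1: Convert thickness to cm: t = 0.735 um = 7.3500e-05 cm
Step 2: Rs = rho / t = 0.0109 / 7.3500e-05
Step 3: Rs = 148.3 ohm/sq

148.3


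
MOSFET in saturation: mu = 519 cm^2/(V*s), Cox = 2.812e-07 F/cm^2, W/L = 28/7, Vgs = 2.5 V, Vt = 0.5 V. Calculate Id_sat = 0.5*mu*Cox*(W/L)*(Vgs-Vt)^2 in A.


Step 1: Overdrive voltage Vov = Vgs - Vt = 2.5 - 0.5 = 2.0 V
Step 2: W/L = 28/7 = 4
Step 3: Id = 0.5 * 519 * 2.812e-07 * 4 * 2.0^2
Step 4: Id = 1.17e-03 A

1.17e-03


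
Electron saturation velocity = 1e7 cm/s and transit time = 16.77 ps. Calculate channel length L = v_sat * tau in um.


Step 1: tau in seconds = 16.77 ps * 1e-12 = 1.6770e-11 s
Step 2: L = v_sat * tau = 1e7 * 1.6770e-11 = 1.6770e-04 cm
Step 3: L in um = 1.6770e-04 * 1e4 = 1.677 um

1.677


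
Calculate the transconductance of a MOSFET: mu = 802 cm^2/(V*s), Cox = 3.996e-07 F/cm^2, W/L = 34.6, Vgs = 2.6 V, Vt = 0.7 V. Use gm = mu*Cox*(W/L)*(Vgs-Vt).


Step 1: Vov = Vgs - Vt = 2.6 - 0.7 = 1.9 V
Step 2: gm = mu * Cox * (W/L) * Vov
Step 3: gm = 802 * 3.996e-07 * 34.6 * 1.9 = 2.11e-02 S

2.11e-02


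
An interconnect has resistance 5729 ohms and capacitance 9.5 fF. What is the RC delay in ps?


Step 1: tau = R * C
Step 2: tau = 5729 * 9.5 fF = 5729 * 9.5e-15 F
Step 3: tau = 5.44255e-11 s = 54.4255 ps

54.4255


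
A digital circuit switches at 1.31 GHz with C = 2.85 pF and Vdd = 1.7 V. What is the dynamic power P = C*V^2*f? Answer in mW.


Step 1: V^2 = 1.7^2 = 2.89 V^2
Step 2: P = C*V^2*f = 2.85e-12 F * 2.89 * 1.31e9 Hz
Step 3: P = 1.0789815e-02 W
Step 4: P = 10.79 mW

10.79


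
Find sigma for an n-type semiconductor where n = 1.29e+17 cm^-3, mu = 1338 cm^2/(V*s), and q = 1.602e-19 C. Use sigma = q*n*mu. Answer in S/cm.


Step 1: sigma = q * n * mu
Step 2: sigma = 1.602e-19 * 1.29e+17 * 1338
Step 3: sigma = 2.765e+01 S/cm

2.765e+01


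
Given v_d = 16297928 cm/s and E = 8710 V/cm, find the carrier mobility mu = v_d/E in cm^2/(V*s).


Step 1: mu = v_d / E
Step 2: mu = 16297928 / 8710
Step 3: mu = 1871.17 cm^2/(V*s)

1871.17


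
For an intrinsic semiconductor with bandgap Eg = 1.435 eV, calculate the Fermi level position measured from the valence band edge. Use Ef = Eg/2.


Step 1: For an intrinsic semiconductor, the Fermi level sits at midgap.
Step 2: Ef = Eg / 2 = 1.435 / 2 = 0.7175 eV

0.7175


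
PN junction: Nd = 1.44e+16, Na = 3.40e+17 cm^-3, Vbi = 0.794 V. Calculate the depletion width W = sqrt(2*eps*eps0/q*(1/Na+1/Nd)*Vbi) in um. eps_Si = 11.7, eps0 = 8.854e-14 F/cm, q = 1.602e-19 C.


Step 1: 1/Na + 1/Nd = 1/3.40e+17 + 1/1.44e+16 = 7.23856e-17
Step 2: 2*eps*eps0/q = 2*11.7*8.854e-14/1.602e-19 = 1.293281e+07
Step 3: W^2 = 1.293281e+07 * 7.23856e-17 * 0.794 = 7.43302e-10
Step 4: W = sqrt(7.43302e-10) = 2.726e-05 cm = 0.2726 um

0.2726


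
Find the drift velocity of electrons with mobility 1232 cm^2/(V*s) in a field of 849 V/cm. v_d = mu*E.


Step 1: v_d = mu * E
Step 2: v_d = 1232 * 849 = 1045968
Step 3: v_d = 1.05e+06 cm/s

1.05e+06


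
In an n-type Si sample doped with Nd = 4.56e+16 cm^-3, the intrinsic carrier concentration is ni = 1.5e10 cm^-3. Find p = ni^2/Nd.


Step 1: Since Nd >> ni, n ≈ Nd = 4.56e+16 cm^-3
Step 2: p = ni^2 / n = (1.5e10)^2 / 4.56e+16
Step 3: p = 2.25e20 / 4.56e+16 = 4.93e+03 cm^-3

4.93e+03


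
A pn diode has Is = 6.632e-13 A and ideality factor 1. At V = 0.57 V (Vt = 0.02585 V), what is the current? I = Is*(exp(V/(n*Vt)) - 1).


Step 1: V/(n*Vt) = 0.57/(1*0.02585) = 22.0503
Step 2: exp(22.0503) = 3.7698e+09
Step 3: I = 6.632e-13 * (3.7698e+09 - 1) = 2.50e-03 A

2.50e-03


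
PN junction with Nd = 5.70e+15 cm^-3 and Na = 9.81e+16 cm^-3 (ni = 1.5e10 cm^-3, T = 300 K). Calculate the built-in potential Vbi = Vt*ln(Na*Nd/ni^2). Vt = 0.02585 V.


Step 1: Compute Na*Nd/ni^2 = 9.81e+16 * 5.70e+15 / (1.5e10)^2 = 2.4852e+12
Step 2: ln(2.4852e+12) = 28.5414
Step 3: Vbi = 0.02585 * 28.5414 = 0.738 V

0.738


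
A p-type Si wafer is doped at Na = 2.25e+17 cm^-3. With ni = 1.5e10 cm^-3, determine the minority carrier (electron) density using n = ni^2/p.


Step 1: Majority hole concentration p ≈ Na = 2.25e+17 cm^-3
Step 2: n = ni^2 / Na = (1.5e10)^2 / 2.25e+17
Step 3: n = 1.00e+03 cm^-3

1.00e+03


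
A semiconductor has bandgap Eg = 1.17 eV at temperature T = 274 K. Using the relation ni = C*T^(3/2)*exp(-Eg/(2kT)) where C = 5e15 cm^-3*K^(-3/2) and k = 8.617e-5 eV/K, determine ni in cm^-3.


Step 1: Compute kT = 8.617e-5 * 274 = 0.02361058 eV
Step 2: Exponent = -Eg/(2kT) = -1.17/(2*0.02361058) = -24.77703
Step 3: T^(3/2) = 274^1.5 = 4535.51
Step 4: ni = 5e15 * 4535.51 * exp(-24.77703) = 3.94e+08 cm^-3

3.94e+08


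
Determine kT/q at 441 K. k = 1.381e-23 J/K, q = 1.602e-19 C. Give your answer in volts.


Step 1: kT = 1.381e-23 * 441 = 6.09021e-21 J
Step 2: Vt = kT/q = 6.09021e-21 / 1.602e-19
Step 3: Vt = 0.03802 V

0.03802


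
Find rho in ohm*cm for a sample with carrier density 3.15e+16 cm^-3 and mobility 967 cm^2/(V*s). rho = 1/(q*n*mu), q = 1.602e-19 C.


Step 1: sigma = q * n * mu = 1.602e-19 * 3.15e+16 * 967 = 4.87977e+00 S/cm
Step 2: rho = 1 / sigma = 1 / 4.87977e+00 = 0.2049 ohm*cm

0.2049


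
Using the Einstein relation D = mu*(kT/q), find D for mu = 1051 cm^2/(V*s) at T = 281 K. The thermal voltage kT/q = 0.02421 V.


Step 1: D = mu * (kT/q)
Step 2: D = 1051 * 0.02421
Step 3: D = 25.44 cm^2/s

25.44


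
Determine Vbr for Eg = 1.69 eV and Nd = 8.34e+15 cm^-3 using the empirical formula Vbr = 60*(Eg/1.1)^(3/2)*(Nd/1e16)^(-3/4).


Step 1: Eg/1.1 = 1.69/1.1 = 1.536364
Step 2: (Eg/1.1)^1.5 = 1.536364^1.5 = 1.904326
Step 3: (Nd/1e16)^(-0.75) = (0.834)^(-0.75) = 1.145844
Step 4: Vbr = 60 * 1.904326 * 1.145844 = 130.9 V

130.9


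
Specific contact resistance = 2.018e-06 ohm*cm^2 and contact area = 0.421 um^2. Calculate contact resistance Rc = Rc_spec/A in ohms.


Step 1: Convert area to cm^2: 0.421 um^2 = 4.2100e-09 cm^2
Step 2: Rc = Rc_spec / A = 2.018e-06 / 4.2100e-09
Step 3: Rc = 4.79e+02 ohms

4.79e+02


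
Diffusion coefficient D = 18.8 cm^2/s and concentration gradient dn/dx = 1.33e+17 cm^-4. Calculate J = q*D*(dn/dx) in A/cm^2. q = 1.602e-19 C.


Step 1: J = q * D * (dn/dx)
Step 2: J = 1.602e-19 * 18.8 * 1.33e+17
Step 3: J = 4.01e-01 A/cm^2

4.01e-01


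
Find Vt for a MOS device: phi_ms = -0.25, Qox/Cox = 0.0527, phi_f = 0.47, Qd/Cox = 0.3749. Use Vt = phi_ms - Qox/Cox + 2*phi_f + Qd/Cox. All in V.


Step 1: Vt = phi_ms - Qox/Cox + 2*phi_f + Qd/Cox
Step 2: Vt = -0.25 - 0.0527 + 2*0.47 + 0.3749
Step 3: Vt = -0.25 - 0.0527 + 0.94 + 0.3749
Step 4: Vt = 1.0122 V

1.0122


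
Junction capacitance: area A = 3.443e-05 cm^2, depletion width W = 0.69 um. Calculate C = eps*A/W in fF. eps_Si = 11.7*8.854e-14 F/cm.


Step 1: eps_Si = 11.7 * 8.854e-14 = 1.035918e-12 F/cm
Step 2: W in cm = 0.69 * 1e-4 = 6.90e-05 cm
Step 3: C = 1.035918e-12 * 3.443e-05 / 6.90e-05 = 5.169081e-13 F
Step 4: C = 516.91 fF

516.91


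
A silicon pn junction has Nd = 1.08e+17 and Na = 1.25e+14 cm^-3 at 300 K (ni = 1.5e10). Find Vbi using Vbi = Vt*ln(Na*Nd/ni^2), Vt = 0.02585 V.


Step 1: Compute Na*Nd/ni^2 = 1.25e+14 * 1.08e+17 / (1.5e10)^2 = 6.0000e+10
Step 2: ln(6.0000e+10) = 24.8176
Step 3: Vbi = 0.02585 * 24.8176 = 0.642 V

0.642


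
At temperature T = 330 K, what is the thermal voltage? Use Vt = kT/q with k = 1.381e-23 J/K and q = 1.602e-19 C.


Step 1: kT = 1.381e-23 * 330 = 4.5573e-21 J
Step 2: Vt = kT/q = 4.5573e-21 / 1.602e-19
Step 3: Vt = 0.02845 V

0.02845


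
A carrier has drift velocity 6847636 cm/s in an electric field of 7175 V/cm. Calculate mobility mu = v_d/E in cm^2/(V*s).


Step 1: mu = v_d / E
Step 2: mu = 6847636 / 7175
Step 3: mu = 954.37 cm^2/(V*s)

954.37


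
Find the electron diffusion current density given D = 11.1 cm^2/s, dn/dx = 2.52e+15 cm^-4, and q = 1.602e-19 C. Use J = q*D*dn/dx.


Step 1: J = q * D * (dn/dx)
Step 2: J = 1.602e-19 * 11.1 * 2.52e+15
Step 3: J = 4.48e-03 A/cm^2

4.48e-03


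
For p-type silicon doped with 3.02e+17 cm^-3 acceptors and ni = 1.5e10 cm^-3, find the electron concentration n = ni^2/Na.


Step 1: Majority hole concentration p ≈ Na = 3.02e+17 cm^-3
Step 2: n = ni^2 / Na = (1.5e10)^2 / 3.02e+17
Step 3: n = 7.45e+02 cm^-3

7.45e+02


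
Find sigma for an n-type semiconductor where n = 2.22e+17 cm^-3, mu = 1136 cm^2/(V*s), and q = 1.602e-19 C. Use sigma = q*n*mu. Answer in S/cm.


Step 1: sigma = q * n * mu
Step 2: sigma = 1.602e-19 * 2.22e+17 * 1136
Step 3: sigma = 4.040e+01 S/cm

4.040e+01


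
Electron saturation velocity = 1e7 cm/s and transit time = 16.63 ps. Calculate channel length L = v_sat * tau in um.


Step 1: tau in seconds = 16.63 ps * 1e-12 = 1.6630e-11 s
Step 2: L = v_sat * tau = 1e7 * 1.6630e-11 = 1.6630e-04 cm
Step 3: L in um = 1.6630e-04 * 1e4 = 1.663 um

1.663


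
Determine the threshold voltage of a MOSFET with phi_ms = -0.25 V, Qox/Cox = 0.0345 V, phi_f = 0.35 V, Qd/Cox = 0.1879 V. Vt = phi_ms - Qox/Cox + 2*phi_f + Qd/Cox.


Step 1: Vt = phi_ms - Qox/Cox + 2*phi_f + Qd/Cox
Step 2: Vt = -0.25 - 0.0345 + 2*0.35 + 0.1879
Step 3: Vt = -0.25 - 0.0345 + 0.7 + 0.1879
Step 4: Vt = 0.6034 V

0.6034


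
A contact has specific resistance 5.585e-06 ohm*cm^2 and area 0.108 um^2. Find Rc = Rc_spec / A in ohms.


Step 1: Convert area to cm^2: 0.108 um^2 = 1.0800e-09 cm^2
Step 2: Rc = Rc_spec / A = 5.585e-06 / 1.0800e-09
Step 3: Rc = 5.17e+03 ohms

5.17e+03


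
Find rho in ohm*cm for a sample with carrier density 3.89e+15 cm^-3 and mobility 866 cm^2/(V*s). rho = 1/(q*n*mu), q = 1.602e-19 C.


Step 1: sigma = q * n * mu = 1.602e-19 * 3.89e+15 * 866 = 5.39672e-01 S/cm
Step 2: rho = 1 / sigma = 1 / 5.39672e-01 = 1.853 ohm*cm

1.853


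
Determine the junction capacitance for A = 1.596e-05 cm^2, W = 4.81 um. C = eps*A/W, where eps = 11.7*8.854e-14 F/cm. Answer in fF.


Step 1: eps_Si = 11.7 * 8.854e-14 = 1.035918e-12 F/cm
Step 2: W in cm = 4.81 * 1e-4 = 4.81e-04 cm
Step 3: C = 1.035918e-12 * 1.596e-05 / 4.81e-04 = 3.437266e-14 F
Step 4: C = 34.37 fF

34.37


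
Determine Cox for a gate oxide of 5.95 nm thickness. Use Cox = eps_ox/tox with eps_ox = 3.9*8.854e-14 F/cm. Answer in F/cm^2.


Step 1: eps_ox = 3.9 * 8.854e-14 = 3.45306e-13 F/cm
Step 2: tox in cm = 5.95 nm * 1e-7 = 5.9500e-07 cm
Step 3: Cox = 3.45306e-13 / 5.9500e-07 = 5.80e-07 F/cm^2

5.80e-07


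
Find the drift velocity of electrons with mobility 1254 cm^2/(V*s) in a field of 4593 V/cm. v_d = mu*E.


Step 1: v_d = mu * E
Step 2: v_d = 1254 * 4593 = 5759622
Step 3: v_d = 5.76e+06 cm/s

5.76e+06


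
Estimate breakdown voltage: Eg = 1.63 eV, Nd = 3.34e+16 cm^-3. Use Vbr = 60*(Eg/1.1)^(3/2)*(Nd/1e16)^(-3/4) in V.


Step 1: Eg/1.1 = 1.63/1.1 = 1.481818
Step 2: (Eg/1.1)^1.5 = 1.481818^1.5 = 1.803816
Step 3: (Nd/1e16)^(-0.75) = (3.34)^(-0.75) = 0.404753
Step 4: Vbr = 60 * 1.803816 * 0.404753 = 43.8 V

43.8


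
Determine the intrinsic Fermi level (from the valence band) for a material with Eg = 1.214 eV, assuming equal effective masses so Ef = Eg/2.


Step 1: For an intrinsic semiconductor, the Fermi level sits at midgap.
Step 2: Ef = Eg / 2 = 1.214 / 2 = 0.607 eV

0.607


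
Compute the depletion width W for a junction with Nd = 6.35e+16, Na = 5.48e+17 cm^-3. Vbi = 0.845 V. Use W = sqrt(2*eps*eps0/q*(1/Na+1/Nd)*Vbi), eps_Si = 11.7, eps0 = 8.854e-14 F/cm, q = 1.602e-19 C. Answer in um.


Step 1: 1/Na + 1/Nd = 1/5.48e+17 + 1/6.35e+16 = 1.75728e-17
Step 2: 2*eps*eps0/q = 2*11.7*8.854e-14/1.602e-19 = 1.293281e+07
Step 3: W^2 = 1.293281e+07 * 1.75728e-17 * 0.845 = 1.92040e-10
Step 4: W = sqrt(1.92040e-10) = 1.386e-05 cm = 0.1386 um

0.1386


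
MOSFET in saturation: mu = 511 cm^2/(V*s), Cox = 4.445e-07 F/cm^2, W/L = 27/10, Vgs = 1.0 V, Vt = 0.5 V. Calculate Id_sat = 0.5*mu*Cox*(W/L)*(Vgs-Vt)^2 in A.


Step 1: Overdrive voltage Vov = Vgs - Vt = 1.0 - 0.5 = 0.5 V
Step 2: W/L = 27/10 = 2.7
Step 3: Id = 0.5 * 511 * 4.445e-07 * 2.7 * 0.5^2
Step 4: Id = 7.67e-05 A

7.67e-05


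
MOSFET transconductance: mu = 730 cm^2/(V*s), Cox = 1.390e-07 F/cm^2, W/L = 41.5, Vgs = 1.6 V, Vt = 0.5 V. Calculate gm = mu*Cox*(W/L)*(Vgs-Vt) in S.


Step 1: Vov = Vgs - Vt = 1.6 - 0.5 = 1.1 V
Step 2: gm = mu * Cox * (W/L) * Vov
Step 3: gm = 730 * 1.390e-07 * 41.5 * 1.1 = 4.63e-03 S

4.63e-03


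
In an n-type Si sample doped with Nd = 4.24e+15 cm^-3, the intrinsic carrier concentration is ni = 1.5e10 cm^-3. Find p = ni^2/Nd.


Step 1: Since Nd >> ni, n ≈ Nd = 4.24e+15 cm^-3
Step 2: p = ni^2 / n = (1.5e10)^2 / 4.24e+15
Step 3: p = 2.25e20 / 4.24e+15 = 5.31e+04 cm^-3

5.31e+04


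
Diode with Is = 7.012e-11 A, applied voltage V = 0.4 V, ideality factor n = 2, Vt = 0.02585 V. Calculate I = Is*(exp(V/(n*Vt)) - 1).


Step 1: V/(n*Vt) = 0.4/(2*0.02585) = 7.7369
Step 2: exp(7.7369) = 2.2914e+03
Step 3: I = 7.012e-11 * (2.2914e+03 - 1) = 1.61e-07 A

1.61e-07


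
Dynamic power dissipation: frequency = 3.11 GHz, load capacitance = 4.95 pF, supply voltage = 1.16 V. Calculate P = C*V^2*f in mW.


Step 1: V^2 = 1.16^2 = 1.3456 V^2
Step 2: P = C*V^2*f = 4.95e-12 F * 1.3456 * 3.11e9 Hz
Step 3: P = 2.07148392e-02 W
Step 4: P = 20.715 mW

20.715


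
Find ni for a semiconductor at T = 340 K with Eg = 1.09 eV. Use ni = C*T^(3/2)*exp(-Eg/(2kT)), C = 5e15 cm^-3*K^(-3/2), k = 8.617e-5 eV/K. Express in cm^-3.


Step 1: Compute kT = 8.617e-5 * 340 = 0.0292978 eV
Step 2: Exponent = -Eg/(2kT) = -1.09/(2*0.0292978) = -18.60208
Step 3: T^(3/2) = 340^1.5 = 6269.29
Step 4: ni = 5e15 * 6269.29 * exp(-18.60208) = 2.61e+11 cm^-3

2.61e+11


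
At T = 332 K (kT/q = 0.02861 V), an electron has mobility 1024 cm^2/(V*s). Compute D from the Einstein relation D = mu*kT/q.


Step 1: D = mu * (kT/q)
Step 2: D = 1024 * 0.02861
Step 3: D = 29.3 cm^2/s

29.3


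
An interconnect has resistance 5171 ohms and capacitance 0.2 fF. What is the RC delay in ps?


Step 1: tau = R * C
Step 2: tau = 5171 * 0.2 fF = 5171 * 2.0e-16 F
Step 3: tau = 1.0342e-12 s = 1.0342 ps

1.0342


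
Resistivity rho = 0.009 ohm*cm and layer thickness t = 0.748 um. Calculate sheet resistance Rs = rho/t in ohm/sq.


Step 1: Convert thickness to cm: t = 0.748 um = 7.4800e-05 cm
Step 2: Rs = rho / t = 0.009 / 7.4800e-05
Step 3: Rs = 120.3 ohm/sq

120.3


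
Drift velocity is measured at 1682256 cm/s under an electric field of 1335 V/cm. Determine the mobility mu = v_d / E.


Step 1: mu = v_d / E
Step 2: mu = 1682256 / 1335
Step 3: mu = 1260.12 cm^2/(V*s)

1260.12


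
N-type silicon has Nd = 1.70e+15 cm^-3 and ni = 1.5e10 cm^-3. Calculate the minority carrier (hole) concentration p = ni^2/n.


Step 1: Since Nd >> ni, n ≈ Nd = 1.70e+15 cm^-3
Step 2: p = ni^2 / n = (1.5e10)^2 / 1.70e+15
Step 3: p = 2.25e20 / 1.70e+15 = 1.32e+05 cm^-3

1.32e+05


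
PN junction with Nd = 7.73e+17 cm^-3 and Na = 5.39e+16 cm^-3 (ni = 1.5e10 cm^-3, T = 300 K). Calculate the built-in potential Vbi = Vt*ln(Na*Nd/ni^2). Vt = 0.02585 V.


Step 1: Compute Na*Nd/ni^2 = 5.39e+16 * 7.73e+17 / (1.5e10)^2 = 1.8518e+14
Step 2: ln(1.8518e+14) = 32.8523
Step 3: Vbi = 0.02585 * 32.8523 = 0.849 V

0.849


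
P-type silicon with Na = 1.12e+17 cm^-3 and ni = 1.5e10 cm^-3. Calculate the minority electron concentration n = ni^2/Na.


Step 1: Majority hole concentration p ≈ Na = 1.12e+17 cm^-3
Step 2: n = ni^2 / Na = (1.5e10)^2 / 1.12e+17
Step 3: n = 2.01e+03 cm^-3

2.01e+03


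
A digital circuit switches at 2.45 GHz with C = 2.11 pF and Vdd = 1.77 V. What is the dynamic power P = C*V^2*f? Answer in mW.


Step 1: V^2 = 1.77^2 = 3.1329 V^2
Step 2: P = C*V^2*f = 2.11e-12 F * 3.1329 * 2.45e9 Hz
Step 3: P = 1.619552655e-02 W
Step 4: P = 16.196 mW

16.196


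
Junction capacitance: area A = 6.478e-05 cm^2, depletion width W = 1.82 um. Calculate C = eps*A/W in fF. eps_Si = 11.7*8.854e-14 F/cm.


Step 1: eps_Si = 11.7 * 8.854e-14 = 1.035918e-12 F/cm
Step 2: W in cm = 1.82 * 1e-4 = 1.82e-04 cm
Step 3: C = 1.035918e-12 * 6.478e-05 / 1.82e-04 = 3.687185e-13 F
Step 4: C = 368.72 fF

368.72


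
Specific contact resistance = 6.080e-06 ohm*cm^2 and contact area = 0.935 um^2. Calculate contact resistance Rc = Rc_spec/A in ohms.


Step 1: Convert area to cm^2: 0.935 um^2 = 9.3500e-09 cm^2
Step 2: Rc = Rc_spec / A = 6.080e-06 / 9.3500e-09
Step 3: Rc = 6.50e+02 ohms

6.50e+02


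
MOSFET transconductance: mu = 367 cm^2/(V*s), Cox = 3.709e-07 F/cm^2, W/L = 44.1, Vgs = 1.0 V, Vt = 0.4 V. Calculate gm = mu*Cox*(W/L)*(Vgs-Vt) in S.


Step 1: Vov = Vgs - Vt = 1.0 - 0.4 = 0.6 V
Step 2: gm = mu * Cox * (W/L) * Vov
Step 3: gm = 367 * 3.709e-07 * 44.1 * 0.6 = 3.60e-03 S

3.60e-03


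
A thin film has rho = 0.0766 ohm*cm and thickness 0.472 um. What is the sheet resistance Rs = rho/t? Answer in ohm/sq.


Step 1: Convert thickness to cm: t = 0.472 um = 4.7200e-05 cm
Step 2: Rs = rho / t = 0.0766 / 4.7200e-05
Step 3: Rs = 1622.9 ohm/sq

1622.9


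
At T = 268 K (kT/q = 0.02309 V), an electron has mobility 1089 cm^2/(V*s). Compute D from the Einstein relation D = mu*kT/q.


Step 1: D = mu * (kT/q)
Step 2: D = 1089 * 0.02309
Step 3: D = 25.15 cm^2/s

25.15


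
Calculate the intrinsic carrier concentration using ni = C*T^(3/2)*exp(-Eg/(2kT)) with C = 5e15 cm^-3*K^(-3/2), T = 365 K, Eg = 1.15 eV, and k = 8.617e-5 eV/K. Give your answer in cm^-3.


Step 1: Compute kT = 8.617e-5 * 365 = 0.03145205 eV
Step 2: Exponent = -Eg/(2kT) = -1.15/(2*0.03145205) = -18.28180
Step 3: T^(3/2) = 365^1.5 = 6973.32
Step 4: ni = 5e15 * 6973.32 * exp(-18.28180) = 4.01e+11 cm^-3

4.01e+11


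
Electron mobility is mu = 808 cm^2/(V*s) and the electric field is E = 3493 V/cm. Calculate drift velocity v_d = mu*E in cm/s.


Step 1: v_d = mu * E
Step 2: v_d = 808 * 3493 = 2822344
Step 3: v_d = 2.82e+06 cm/s

2.82e+06


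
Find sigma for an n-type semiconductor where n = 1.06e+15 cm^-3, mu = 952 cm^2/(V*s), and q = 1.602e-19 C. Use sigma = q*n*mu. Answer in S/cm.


Step 1: sigma = q * n * mu
Step 2: sigma = 1.602e-19 * 1.06e+15 * 952
Step 3: sigma = 1.617e-01 S/cm

1.617e-01


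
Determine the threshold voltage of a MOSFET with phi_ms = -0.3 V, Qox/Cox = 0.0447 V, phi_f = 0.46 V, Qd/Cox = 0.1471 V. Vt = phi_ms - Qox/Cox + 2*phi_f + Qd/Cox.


Step 1: Vt = phi_ms - Qox/Cox + 2*phi_f + Qd/Cox
Step 2: Vt = -0.3 - 0.0447 + 2*0.46 + 0.1471
Step 3: Vt = -0.3 - 0.0447 + 0.92 + 0.1471
Step 4: Vt = 0.7224 V

0.7224


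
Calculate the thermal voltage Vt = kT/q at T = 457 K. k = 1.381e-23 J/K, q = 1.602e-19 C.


Step 1: kT = 1.381e-23 * 457 = 6.31117e-21 J
Step 2: Vt = kT/q = 6.31117e-21 / 1.602e-19
Step 3: Vt = 0.0394 V

0.0394


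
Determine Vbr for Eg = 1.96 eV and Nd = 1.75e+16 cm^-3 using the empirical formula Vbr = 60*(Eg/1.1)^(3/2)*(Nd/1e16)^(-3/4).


Step 1: Eg/1.1 = 1.96/1.1 = 1.781818
Step 2: (Eg/1.1)^1.5 = 1.781818^1.5 = 2.378455
Step 3: (Nd/1e16)^(-0.75) = (1.75)^(-0.75) = 0.657236
Step 4: Vbr = 60 * 2.378455 * 0.657236 = 93.8 V

93.8


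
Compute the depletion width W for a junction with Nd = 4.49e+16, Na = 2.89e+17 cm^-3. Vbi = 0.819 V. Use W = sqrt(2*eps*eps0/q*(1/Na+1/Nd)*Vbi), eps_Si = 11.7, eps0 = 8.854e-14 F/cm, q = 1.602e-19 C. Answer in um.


Step 1: 1/Na + 1/Nd = 1/2.89e+17 + 1/4.49e+16 = 2.57319e-17
Step 2: 2*eps*eps0/q = 2*11.7*8.854e-14/1.602e-19 = 1.293281e+07
Step 3: W^2 = 1.293281e+07 * 2.57319e-17 * 0.819 = 2.72552e-10
Step 4: W = sqrt(2.72552e-10) = 1.651e-05 cm = 0.1651 um

0.1651


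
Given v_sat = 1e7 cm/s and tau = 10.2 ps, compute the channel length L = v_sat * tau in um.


Step 1: tau in seconds = 10.2 ps * 1e-12 = 1.0200e-11 s
Step 2: L = v_sat * tau = 1e7 * 1.0200e-11 = 1.0200e-04 cm
Step 3: L in um = 1.0200e-04 * 1e4 = 1.02 um

1.02


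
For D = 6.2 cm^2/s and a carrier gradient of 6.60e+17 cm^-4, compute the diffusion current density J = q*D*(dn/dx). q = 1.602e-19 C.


Step 1: J = q * D * (dn/dx)
Step 2: J = 1.602e-19 * 6.2 * 6.60e+17
Step 3: J = 6.56e-01 A/cm^2

6.56e-01


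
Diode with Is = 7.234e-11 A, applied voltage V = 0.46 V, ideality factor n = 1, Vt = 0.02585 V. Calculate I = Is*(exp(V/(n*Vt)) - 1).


Step 1: V/(n*Vt) = 0.46/(1*0.02585) = 17.7950
Step 2: exp(17.7950) = 5.3490e+07
Step 3: I = 7.234e-11 * (5.3490e+07 - 1) = 3.87e-03 A

3.87e-03


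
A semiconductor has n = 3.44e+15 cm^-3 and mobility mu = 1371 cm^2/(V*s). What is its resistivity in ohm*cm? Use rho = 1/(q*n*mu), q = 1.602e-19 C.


Step 1: sigma = q * n * mu = 1.602e-19 * 3.44e+15 * 1371 = 7.55542e-01 S/cm
Step 2: rho = 1 / sigma = 1 / 7.55542e-01 = 1.324 ohm*cm

1.324


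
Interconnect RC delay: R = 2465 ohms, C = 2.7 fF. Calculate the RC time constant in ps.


Step 1: tau = R * C
Step 2: tau = 2465 * 2.7 fF = 2465 * 2.7e-15 F
Step 3: tau = 6.6555e-12 s = 6.6555 ps

6.6555


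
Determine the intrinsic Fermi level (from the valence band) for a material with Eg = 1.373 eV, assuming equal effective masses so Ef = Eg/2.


Step 1: For an intrinsic semiconductor, the Fermi level sits at midgap.
Step 2: Ef = Eg / 2 = 1.373 / 2 = 0.6865 eV

0.6865


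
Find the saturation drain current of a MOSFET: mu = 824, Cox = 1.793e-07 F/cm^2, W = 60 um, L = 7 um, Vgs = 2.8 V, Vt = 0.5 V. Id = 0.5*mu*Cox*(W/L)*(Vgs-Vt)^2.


Step 1: Overdrive voltage Vov = Vgs - Vt = 2.8 - 0.5 = 2.3 V
Step 2: W/L = 60/7 = 8.57143
Step 3: Id = 0.5 * 824 * 1.793e-07 * 8.57143 * 2.3^2
Step 4: Id = 3.35e-03 A

3.35e-03


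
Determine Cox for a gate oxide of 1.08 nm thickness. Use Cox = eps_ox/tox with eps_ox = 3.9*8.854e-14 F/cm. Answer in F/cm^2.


Step 1: eps_ox = 3.9 * 8.854e-14 = 3.45306e-13 F/cm
Step 2: tox in cm = 1.08 nm * 1e-7 = 1.0800e-07 cm
Step 3: Cox = 3.45306e-13 / 1.0800e-07 = 3.20e-06 F/cm^2

3.20e-06


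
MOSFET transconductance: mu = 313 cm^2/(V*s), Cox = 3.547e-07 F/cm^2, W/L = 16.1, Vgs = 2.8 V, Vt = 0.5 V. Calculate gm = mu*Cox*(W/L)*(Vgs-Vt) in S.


Step 1: Vov = Vgs - Vt = 2.8 - 0.5 = 2.3 V
Step 2: gm = mu * Cox * (W/L) * Vov
Step 3: gm = 313 * 3.547e-07 * 16.1 * 2.3 = 4.11e-03 S

4.11e-03


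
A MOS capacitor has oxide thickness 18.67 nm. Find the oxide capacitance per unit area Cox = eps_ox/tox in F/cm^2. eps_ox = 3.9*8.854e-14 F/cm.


Step 1: eps_ox = 3.9 * 8.854e-14 = 3.45306e-13 F/cm
Step 2: tox in cm = 18.67 nm * 1e-7 = 1.8670e-06 cm
Step 3: Cox = 3.45306e-13 / 1.8670e-06 = 1.85e-07 F/cm^2

1.85e-07


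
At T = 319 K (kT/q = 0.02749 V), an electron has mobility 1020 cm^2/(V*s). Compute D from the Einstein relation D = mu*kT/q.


Step 1: D = mu * (kT/q)
Step 2: D = 1020 * 0.02749
Step 3: D = 28.04 cm^2/s

28.04


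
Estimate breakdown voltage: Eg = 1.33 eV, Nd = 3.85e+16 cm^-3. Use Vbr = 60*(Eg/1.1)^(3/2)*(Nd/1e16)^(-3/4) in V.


Step 1: Eg/1.1 = 1.33/1.1 = 1.209091
Step 2: (Eg/1.1)^1.5 = 1.209091^1.5 = 1.329500
Step 3: (Nd/1e16)^(-0.75) = (3.85)^(-0.75) = 0.363835
Step 4: Vbr = 60 * 1.329500 * 0.363835 = 29.0 V

29.0


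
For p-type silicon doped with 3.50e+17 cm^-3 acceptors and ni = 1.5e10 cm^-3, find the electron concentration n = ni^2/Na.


Step 1: Majority hole concentration p ≈ Na = 3.50e+17 cm^-3
Step 2: n = ni^2 / Na = (1.5e10)^2 / 3.50e+17
Step 3: n = 6.43e+02 cm^-3

6.43e+02


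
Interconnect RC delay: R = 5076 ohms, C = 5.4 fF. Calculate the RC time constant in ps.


Step 1: tau = R * C
Step 2: tau = 5076 * 5.4 fF = 5076 * 5.4e-15 F
Step 3: tau = 2.74104e-11 s = 27.4104 ps

27.4104


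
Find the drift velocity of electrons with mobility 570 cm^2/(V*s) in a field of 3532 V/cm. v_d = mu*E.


Step 1: v_d = mu * E
Step 2: v_d = 570 * 3532 = 2013240
Step 3: v_d = 2.01e+06 cm/s

2.01e+06


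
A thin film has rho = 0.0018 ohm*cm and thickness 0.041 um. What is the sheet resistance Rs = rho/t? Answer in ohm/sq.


Step 1: Convert thickness to cm: t = 0.041 um = 4.1000e-06 cm
Step 2: Rs = rho / t = 0.0018 / 4.1000e-06
Step 3: Rs = 439.0 ohm/sq

439.0


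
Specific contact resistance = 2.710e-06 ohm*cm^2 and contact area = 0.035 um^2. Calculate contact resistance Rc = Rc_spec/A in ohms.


Step 1: Convert area to cm^2: 0.035 um^2 = 3.5000e-10 cm^2
Step 2: Rc = Rc_spec / A = 2.710e-06 / 3.5000e-10
Step 3: Rc = 7.74e+03 ohms

7.74e+03


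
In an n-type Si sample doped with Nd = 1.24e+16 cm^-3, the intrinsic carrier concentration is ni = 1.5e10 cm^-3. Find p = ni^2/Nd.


Step 1: Since Nd >> ni, n ≈ Nd = 1.24e+16 cm^-3
Step 2: p = ni^2 / n = (1.5e10)^2 / 1.24e+16
Step 3: p = 2.25e20 / 1.24e+16 = 1.81e+04 cm^-3

1.81e+04


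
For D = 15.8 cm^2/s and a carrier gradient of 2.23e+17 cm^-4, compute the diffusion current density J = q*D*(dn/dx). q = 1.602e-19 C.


Step 1: J = q * D * (dn/dx)
Step 2: J = 1.602e-19 * 15.8 * 2.23e+17
Step 3: J = 5.64e-01 A/cm^2

5.64e-01


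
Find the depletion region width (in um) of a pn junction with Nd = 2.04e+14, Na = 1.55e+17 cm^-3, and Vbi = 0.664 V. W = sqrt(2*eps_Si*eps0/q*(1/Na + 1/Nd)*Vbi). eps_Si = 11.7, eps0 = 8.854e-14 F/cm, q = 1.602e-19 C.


Step 1: 1/Na + 1/Nd = 1/1.55e+17 + 1/2.04e+14 = 4.90841e-15
Step 2: 2*eps*eps0/q = 2*11.7*8.854e-14/1.602e-19 = 1.293281e+07
Step 3: W^2 = 1.293281e+07 * 4.90841e-15 * 0.664 = 4.21504e-08
Step 4: W = sqrt(4.21504e-08) = 2.053e-04 cm = 2.053 um

2.053


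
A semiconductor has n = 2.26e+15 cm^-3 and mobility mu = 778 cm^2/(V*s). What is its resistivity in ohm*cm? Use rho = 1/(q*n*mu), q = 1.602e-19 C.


Step 1: sigma = q * n * mu = 1.602e-19 * 2.26e+15 * 778 = 2.81676e-01 S/cm
Step 2: rho = 1 / sigma = 1 / 2.81676e-01 = 3.55 ohm*cm

3.55


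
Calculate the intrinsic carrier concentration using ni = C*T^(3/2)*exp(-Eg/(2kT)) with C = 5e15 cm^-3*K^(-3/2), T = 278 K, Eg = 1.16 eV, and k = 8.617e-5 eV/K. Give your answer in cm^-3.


Step 1: Compute kT = 8.617e-5 * 278 = 0.02395526 eV
Step 2: Exponent = -Eg/(2kT) = -1.16/(2*0.02395526) = -24.21180
Step 3: T^(3/2) = 278^1.5 = 4635.19
Step 4: ni = 5e15 * 4635.19 * exp(-24.21180) = 7.08e+08 cm^-3

7.08e+08


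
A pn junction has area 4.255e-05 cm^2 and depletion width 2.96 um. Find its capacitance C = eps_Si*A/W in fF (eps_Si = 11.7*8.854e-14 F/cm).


Step 1: eps_Si = 11.7 * 8.854e-14 = 1.035918e-12 F/cm
Step 2: W in cm = 2.96 * 1e-4 = 2.96e-04 cm
Step 3: C = 1.035918e-12 * 4.255e-05 / 2.96e-04 = 1.489132e-13 F
Step 4: C = 148.91 fF

148.91


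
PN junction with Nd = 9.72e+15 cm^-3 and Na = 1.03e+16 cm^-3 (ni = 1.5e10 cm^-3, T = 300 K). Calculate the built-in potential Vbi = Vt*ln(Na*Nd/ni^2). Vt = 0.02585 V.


Step 1: Compute Na*Nd/ni^2 = 1.03e+16 * 9.72e+15 / (1.5e10)^2 = 4.4496e+11
Step 2: ln(4.4496e+11) = 26.8213
Step 3: Vbi = 0.02585 * 26.8213 = 0.693 V

0.693


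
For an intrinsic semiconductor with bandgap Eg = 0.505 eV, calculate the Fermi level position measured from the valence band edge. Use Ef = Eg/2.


Step 1: For an intrinsic semiconductor, the Fermi level sits at midgap.
Step 2: Ef = Eg / 2 = 0.505 / 2 = 0.2525 eV

0.2525


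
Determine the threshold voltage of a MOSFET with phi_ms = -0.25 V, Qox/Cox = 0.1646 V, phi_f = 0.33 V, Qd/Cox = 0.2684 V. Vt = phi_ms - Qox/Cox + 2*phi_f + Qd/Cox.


Step 1: Vt = phi_ms - Qox/Cox + 2*phi_f + Qd/Cox
Step 2: Vt = -0.25 - 0.1646 + 2*0.33 + 0.2684
Step 3: Vt = -0.25 - 0.1646 + 0.66 + 0.2684
Step 4: Vt = 0.5138 V

0.5138


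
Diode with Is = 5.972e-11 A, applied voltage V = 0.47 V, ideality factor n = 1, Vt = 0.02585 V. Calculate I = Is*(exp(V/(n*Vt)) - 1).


Step 1: V/(n*Vt) = 0.47/(1*0.02585) = 18.1818
Step 2: exp(18.1818) = 7.8751e+07
Step 3: I = 5.972e-11 * (7.8751e+07 - 1) = 4.70e-03 A

4.70e-03


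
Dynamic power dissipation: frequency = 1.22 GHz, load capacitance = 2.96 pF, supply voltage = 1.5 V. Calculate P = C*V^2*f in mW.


Step 1: V^2 = 1.5^2 = 2.25 V^2
Step 2: P = C*V^2*f = 2.96e-12 F * 2.25 * 1.22e9 Hz
Step 3: P = 8.1252e-03 W
Step 4: P = 8.125 mW

8.125


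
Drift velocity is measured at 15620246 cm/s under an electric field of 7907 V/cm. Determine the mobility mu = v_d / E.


Step 1: mu = v_d / E
Step 2: mu = 15620246 / 7907
Step 3: mu = 1975.5 cm^2/(V*s)

1975.5


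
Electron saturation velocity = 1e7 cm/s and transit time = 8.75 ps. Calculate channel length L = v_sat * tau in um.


Step 1: tau in seconds = 8.75 ps * 1e-12 = 8.7500e-12 s
Step 2: L = v_sat * tau = 1e7 * 8.7500e-12 = 8.7500e-05 cm
Step 3: L in um = 8.7500e-05 * 1e4 = 0.875 um

0.875


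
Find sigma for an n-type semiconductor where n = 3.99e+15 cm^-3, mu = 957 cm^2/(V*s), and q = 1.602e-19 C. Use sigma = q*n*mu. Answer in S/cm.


Step 1: sigma = q * n * mu
Step 2: sigma = 1.602e-19 * 3.99e+15 * 957
Step 3: sigma = 6.117e-01 S/cm

6.117e-01


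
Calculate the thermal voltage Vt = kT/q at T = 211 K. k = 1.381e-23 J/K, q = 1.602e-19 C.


Step 1: kT = 1.381e-23 * 211 = 2.91391e-21 J
Step 2: Vt = kT/q = 2.91391e-21 / 1.602e-19
Step 3: Vt = 0.01819 V

0.01819


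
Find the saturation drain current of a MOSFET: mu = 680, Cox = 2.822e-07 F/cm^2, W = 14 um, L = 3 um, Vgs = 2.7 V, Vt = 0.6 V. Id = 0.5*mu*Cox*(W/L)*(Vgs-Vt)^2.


Step 1: Overdrive voltage Vov = Vgs - Vt = 2.7 - 0.6 = 2.1 V
Step 2: W/L = 14/3 = 4.66667
Step 3: Id = 0.5 * 680 * 2.822e-07 * 4.66667 * 2.1^2
Step 4: Id = 1.97e-03 A

1.97e-03


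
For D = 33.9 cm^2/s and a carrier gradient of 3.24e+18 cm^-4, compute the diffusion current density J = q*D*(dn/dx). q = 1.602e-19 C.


Step 1: J = q * D * (dn/dx)
Step 2: J = 1.602e-19 * 33.9 * 3.24e+18
Step 3: J = 1.76e+01 A/cm^2

1.76e+01


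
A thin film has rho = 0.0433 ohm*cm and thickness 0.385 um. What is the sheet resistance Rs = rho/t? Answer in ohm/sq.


Step 1: Convert thickness to cm: t = 0.385 um = 3.8500e-05 cm
Step 2: Rs = rho / t = 0.0433 / 3.8500e-05
Step 3: Rs = 1124.7 ohm/sq

1124.7


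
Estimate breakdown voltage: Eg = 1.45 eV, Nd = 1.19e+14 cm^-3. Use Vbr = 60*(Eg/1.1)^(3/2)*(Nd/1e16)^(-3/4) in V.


Step 1: Eg/1.1 = 1.45/1.1 = 1.318182
Step 2: (Eg/1.1)^1.5 = 1.318182^1.5 = 1.513433
Step 3: (Nd/1e16)^(-0.75) = (0.0119)^(-0.75) = 27.754907
Step 4: Vbr = 60 * 1.513433 * 27.754907 = 2520.3 V

2520.3


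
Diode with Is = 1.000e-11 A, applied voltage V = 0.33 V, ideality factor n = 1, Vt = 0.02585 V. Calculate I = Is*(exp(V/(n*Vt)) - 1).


Step 1: V/(n*Vt) = 0.33/(1*0.02585) = 12.7660
Step 2: exp(12.7660) = 3.5011e+05
Step 3: I = 1.000e-11 * (3.5011e+05 - 1) = 3.50e-06 A

3.50e-06


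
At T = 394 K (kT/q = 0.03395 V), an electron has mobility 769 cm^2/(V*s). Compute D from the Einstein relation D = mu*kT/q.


Step 1: D = mu * (kT/q)
Step 2: D = 769 * 0.03395
Step 3: D = 26.11 cm^2/s

26.11


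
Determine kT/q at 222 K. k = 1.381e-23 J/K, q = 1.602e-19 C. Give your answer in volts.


Step 1: kT = 1.381e-23 * 222 = 3.06582e-21 J
Step 2: Vt = kT/q = 3.06582e-21 / 1.602e-19
Step 3: Vt = 0.01914 V

0.01914


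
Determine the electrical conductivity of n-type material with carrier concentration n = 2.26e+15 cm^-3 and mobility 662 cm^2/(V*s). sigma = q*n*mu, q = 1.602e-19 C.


Step 1: sigma = q * n * mu
Step 2: sigma = 1.602e-19 * 2.26e+15 * 662
Step 3: sigma = 2.397e-01 S/cm

2.397e-01


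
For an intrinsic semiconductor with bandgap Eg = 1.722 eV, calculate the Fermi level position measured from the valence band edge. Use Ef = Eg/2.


Step 1: For an intrinsic semiconductor, the Fermi level sits at midgap.
Step 2: Ef = Eg / 2 = 1.722 / 2 = 0.861 eV

0.861


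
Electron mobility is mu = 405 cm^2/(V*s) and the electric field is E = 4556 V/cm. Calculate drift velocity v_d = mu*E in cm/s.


Step 1: v_d = mu * E
Step 2: v_d = 405 * 4556 = 1845180
Step 3: v_d = 1.85e+06 cm/s

1.85e+06


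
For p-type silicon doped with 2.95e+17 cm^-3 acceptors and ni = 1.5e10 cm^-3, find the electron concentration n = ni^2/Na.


Step 1: Majority hole concentration p ≈ Na = 2.95e+17 cm^-3
Step 2: n = ni^2 / Na = (1.5e10)^2 / 2.95e+17
Step 3: n = 7.63e+02 cm^-3

7.63e+02


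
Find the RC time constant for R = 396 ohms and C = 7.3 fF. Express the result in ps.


Step 1: tau = R * C
Step 2: tau = 396 * 7.3 fF = 396 * 7.3e-15 F
Step 3: tau = 2.8908e-12 s = 2.8908 ps

2.8908


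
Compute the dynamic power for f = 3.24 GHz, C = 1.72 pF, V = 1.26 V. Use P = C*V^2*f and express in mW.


Step 1: V^2 = 1.26^2 = 1.5876 V^2
Step 2: P = C*V^2*f = 1.72e-12 F * 1.5876 * 3.24e9 Hz
Step 3: P = 8.84737728e-03 W
Step 4: P = 8.847 mW

8.847


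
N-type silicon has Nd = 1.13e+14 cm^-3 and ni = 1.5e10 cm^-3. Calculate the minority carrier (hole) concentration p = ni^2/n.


Step 1: Since Nd >> ni, n ≈ Nd = 1.13e+14 cm^-3
Step 2: p = ni^2 / n = (1.5e10)^2 / 1.13e+14
Step 3: p = 2.25e20 / 1.13e+14 = 1.99e+06 cm^-3

1.99e+06


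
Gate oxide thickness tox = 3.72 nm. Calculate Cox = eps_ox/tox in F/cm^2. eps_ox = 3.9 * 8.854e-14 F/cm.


Step 1: eps_ox = 3.9 * 8.854e-14 = 3.45306e-13 F/cm
Step 2: tox in cm = 3.72 nm * 1e-7 = 3.7200e-07 cm
Step 3: Cox = 3.45306e-13 / 3.7200e-07 = 9.28e-07 F/cm^2

9.28e-07


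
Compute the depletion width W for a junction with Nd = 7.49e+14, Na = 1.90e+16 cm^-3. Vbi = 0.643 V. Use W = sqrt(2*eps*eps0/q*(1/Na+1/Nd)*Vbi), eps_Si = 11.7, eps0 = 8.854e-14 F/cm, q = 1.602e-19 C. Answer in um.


Step 1: 1/Na + 1/Nd = 1/1.90e+16 + 1/7.49e+14 = 1.38775e-15
Step 2: 2*eps*eps0/q = 2*11.7*8.854e-14/1.602e-19 = 1.293281e+07
Step 3: W^2 = 1.293281e+07 * 1.38775e-15 * 0.643 = 1.15402e-08
Step 4: W = sqrt(1.15402e-08) = 1.074e-04 cm = 1.074 um

1.074


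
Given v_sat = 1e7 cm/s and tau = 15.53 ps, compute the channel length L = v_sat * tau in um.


Step 1: tau in seconds = 15.53 ps * 1e-12 = 1.5530e-11 s
Step 2: L = v_sat * tau = 1e7 * 1.5530e-11 = 1.5530e-04 cm
Step 3: L in um = 1.5530e-04 * 1e4 = 1.553 um

1.553


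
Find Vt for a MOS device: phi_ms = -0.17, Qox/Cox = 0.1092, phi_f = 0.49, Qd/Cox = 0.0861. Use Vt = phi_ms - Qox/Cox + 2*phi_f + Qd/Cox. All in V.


Step 1: Vt = phi_ms - Qox/Cox + 2*phi_f + Qd/Cox
Step 2: Vt = -0.17 - 0.1092 + 2*0.49 + 0.0861
Step 3: Vt = -0.17 - 0.1092 + 0.98 + 0.0861
Step 4: Vt = 0.7869 V

0.7869


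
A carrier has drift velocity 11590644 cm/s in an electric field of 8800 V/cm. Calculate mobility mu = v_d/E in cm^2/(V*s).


Step 1: mu = v_d / E
Step 2: mu = 11590644 / 8800
Step 3: mu = 1317.12 cm^2/(V*s)

1317.12


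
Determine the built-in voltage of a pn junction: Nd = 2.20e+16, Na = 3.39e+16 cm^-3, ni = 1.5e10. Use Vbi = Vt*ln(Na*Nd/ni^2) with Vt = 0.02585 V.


Step 1: Compute Na*Nd/ni^2 = 3.39e+16 * 2.20e+16 / (1.5e10)^2 = 3.3147e+12
Step 2: ln(3.3147e+12) = 28.8294
Step 3: Vbi = 0.02585 * 28.8294 = 0.745 V

0.745


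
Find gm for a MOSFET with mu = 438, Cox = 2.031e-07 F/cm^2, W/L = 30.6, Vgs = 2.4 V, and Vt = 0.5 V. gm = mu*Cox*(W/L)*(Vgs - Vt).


Step 1: Vov = Vgs - Vt = 2.4 - 0.5 = 1.9 V
Step 2: gm = mu * Cox * (W/L) * Vov
Step 3: gm = 438 * 2.031e-07 * 30.6 * 1.9 = 5.17e-03 S

5.17e-03


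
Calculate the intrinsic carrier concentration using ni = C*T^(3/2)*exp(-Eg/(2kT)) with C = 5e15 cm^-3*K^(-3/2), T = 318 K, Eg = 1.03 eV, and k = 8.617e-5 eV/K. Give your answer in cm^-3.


Step 1: Compute kT = 8.617e-5 * 318 = 0.02740206 eV
Step 2: Exponent = -Eg/(2kT) = -1.03/(2*0.02740206) = -18.79421
Step 3: T^(3/2) = 318^1.5 = 5670.75
Step 4: ni = 5e15 * 5670.75 * exp(-18.79421) = 1.95e+11 cm^-3

1.95e+11


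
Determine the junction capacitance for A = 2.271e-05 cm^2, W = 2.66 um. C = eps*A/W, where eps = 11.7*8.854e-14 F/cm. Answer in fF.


Step 1: eps_Si = 11.7 * 8.854e-14 = 1.035918e-12 F/cm
Step 2: W in cm = 2.66 * 1e-4 = 2.66e-04 cm
Step 3: C = 1.035918e-12 * 2.271e-05 / 2.66e-04 = 8.844247e-14 F
Step 4: C = 88.44 fF

88.44


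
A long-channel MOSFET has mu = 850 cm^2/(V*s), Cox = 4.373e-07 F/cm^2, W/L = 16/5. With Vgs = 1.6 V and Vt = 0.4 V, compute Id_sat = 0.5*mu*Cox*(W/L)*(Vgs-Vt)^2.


Step 1: Overdrive voltage Vov = Vgs - Vt = 1.6 - 0.4 = 1.2 V
Step 2: W/L = 16/5 = 3.2
Step 3: Id = 0.5 * 850 * 4.373e-07 * 3.2 * 1.2^2
Step 4: Id = 8.56e-04 A

8.56e-04


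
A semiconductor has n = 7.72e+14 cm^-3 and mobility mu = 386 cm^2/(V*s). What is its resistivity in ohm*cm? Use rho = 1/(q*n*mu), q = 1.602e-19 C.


Step 1: sigma = q * n * mu = 1.602e-19 * 7.72e+14 * 386 = 4.77383e-02 S/cm
Step 2: rho = 1 / sigma = 1 / 4.77383e-02 = 20.95 ohm*cm

20.95


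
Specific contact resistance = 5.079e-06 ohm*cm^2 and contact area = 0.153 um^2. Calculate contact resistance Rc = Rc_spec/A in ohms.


Step 1: Convert area to cm^2: 0.153 um^2 = 1.5300e-09 cm^2
Step 2: Rc = Rc_spec / A = 5.079e-06 / 1.5300e-09
Step 3: Rc = 3.32e+03 ohms

3.32e+03


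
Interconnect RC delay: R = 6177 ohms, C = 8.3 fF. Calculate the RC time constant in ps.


Step 1: tau = R * C
Step 2: tau = 6177 * 8.3 fF = 6177 * 8.3e-15 F
Step 3: tau = 5.12691e-11 s = 51.2691 ps

51.2691


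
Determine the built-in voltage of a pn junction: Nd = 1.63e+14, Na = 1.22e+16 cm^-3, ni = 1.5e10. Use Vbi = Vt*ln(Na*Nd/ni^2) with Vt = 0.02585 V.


Step 1: Compute Na*Nd/ni^2 = 1.22e+16 * 1.63e+14 / (1.5e10)^2 = 8.8382e+09
Step 2: ln(8.8382e+09) = 22.9023
Step 3: Vbi = 0.02585 * 22.9023 = 0.592 V

0.592


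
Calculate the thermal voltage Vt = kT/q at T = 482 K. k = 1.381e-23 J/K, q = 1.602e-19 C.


Step 1: kT = 1.381e-23 * 482 = 6.65642e-21 J
Step 2: Vt = kT/q = 6.65642e-21 / 1.602e-19
Step 3: Vt = 0.04155 V

0.04155


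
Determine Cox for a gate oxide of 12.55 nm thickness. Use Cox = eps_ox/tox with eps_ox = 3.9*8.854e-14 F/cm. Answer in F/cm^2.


Step 1: eps_ox = 3.9 * 8.854e-14 = 3.45306e-13 F/cm
Step 2: tox in cm = 12.55 nm * 1e-7 = 1.2550e-06 cm
Step 3: Cox = 3.45306e-13 / 1.2550e-06 = 2.75e-07 F/cm^2

2.75e-07


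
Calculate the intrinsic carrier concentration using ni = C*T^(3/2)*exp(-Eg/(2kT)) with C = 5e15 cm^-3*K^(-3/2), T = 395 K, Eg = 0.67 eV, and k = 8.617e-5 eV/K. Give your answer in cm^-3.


Step 1: Compute kT = 8.617e-5 * 395 = 0.03403715 eV
Step 2: Exponent = -Eg/(2kT) = -0.67/(2*0.03403715) = -9.84219
Step 3: T^(3/2) = 395^1.5 = 7850.47
Step 4: ni = 5e15 * 7850.47 * exp(-9.84219) = 2.09e+15 cm^-3

2.09e+15


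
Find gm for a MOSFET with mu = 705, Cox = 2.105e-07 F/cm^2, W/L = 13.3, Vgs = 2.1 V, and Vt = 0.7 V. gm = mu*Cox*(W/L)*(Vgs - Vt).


Step 1: Vov = Vgs - Vt = 2.1 - 0.7 = 1.4 V
Step 2: gm = mu * Cox * (W/L) * Vov
Step 3: gm = 705 * 2.105e-07 * 13.3 * 1.4 = 2.76e-03 S

2.76e-03


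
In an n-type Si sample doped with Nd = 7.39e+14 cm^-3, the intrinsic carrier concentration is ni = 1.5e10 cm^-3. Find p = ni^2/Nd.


Step 1: Since Nd >> ni, n ≈ Nd = 7.39e+14 cm^-3
Step 2: p = ni^2 / n = (1.5e10)^2 / 7.39e+14
Step 3: p = 2.25e20 / 7.39e+14 = 3.04e+05 cm^-3

3.04e+05


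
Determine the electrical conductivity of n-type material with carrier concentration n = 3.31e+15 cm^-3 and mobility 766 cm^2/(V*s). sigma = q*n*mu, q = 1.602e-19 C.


Step 1: sigma = q * n * mu
Step 2: sigma = 1.602e-19 * 3.31e+15 * 766
Step 3: sigma = 4.062e-01 S/cm

4.062e-01


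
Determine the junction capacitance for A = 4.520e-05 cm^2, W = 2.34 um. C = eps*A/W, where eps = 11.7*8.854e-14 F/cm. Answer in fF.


Step 1: eps_Si = 11.7 * 8.854e-14 = 1.035918e-12 F/cm
Step 2: W in cm = 2.34 * 1e-4 = 2.34e-04 cm
Step 3: C = 1.035918e-12 * 4.520e-05 / 2.34e-04 = 2.001004e-13 F
Step 4: C = 200.1 fF

200.1


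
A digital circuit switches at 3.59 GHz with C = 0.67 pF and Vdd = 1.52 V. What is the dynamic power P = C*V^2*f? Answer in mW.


Step 1: V^2 = 1.52^2 = 2.3104 V^2
Step 2: P = C*V^2*f = 0.67e-12 F * 2.3104 * 3.59e9 Hz
Step 3: P = 5.55720512e-03 W
Step 4: P = 5.557 mW

5.557
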